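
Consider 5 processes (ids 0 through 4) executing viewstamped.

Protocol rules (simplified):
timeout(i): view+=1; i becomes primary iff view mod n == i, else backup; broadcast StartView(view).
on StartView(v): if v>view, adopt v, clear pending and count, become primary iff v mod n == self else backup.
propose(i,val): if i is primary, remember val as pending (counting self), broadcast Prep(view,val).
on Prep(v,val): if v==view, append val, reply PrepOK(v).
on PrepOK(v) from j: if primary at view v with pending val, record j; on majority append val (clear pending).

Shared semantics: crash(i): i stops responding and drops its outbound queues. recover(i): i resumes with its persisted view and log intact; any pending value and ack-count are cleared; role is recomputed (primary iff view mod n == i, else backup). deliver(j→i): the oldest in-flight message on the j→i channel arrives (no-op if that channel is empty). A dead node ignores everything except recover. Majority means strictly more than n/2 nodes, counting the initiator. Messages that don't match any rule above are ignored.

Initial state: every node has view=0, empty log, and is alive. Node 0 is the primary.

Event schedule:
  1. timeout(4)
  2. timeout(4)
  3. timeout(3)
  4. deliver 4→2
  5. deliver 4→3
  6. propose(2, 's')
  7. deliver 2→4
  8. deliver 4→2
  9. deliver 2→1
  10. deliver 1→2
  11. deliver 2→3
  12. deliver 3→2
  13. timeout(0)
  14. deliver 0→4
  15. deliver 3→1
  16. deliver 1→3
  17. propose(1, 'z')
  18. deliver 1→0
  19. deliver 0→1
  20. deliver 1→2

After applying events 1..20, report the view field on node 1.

1

after 1 — timeout(4): n4:back/v1/[-]
after 2 — timeout(4): n4:back/v2/[-]
after 3 — timeout(3): n3:back/v1/[-]
after 4 — deliver 4→2: n2:back/v1/[-]
after 5 — deliver 4→3: ·
after 6 — propose(2,'s'): ·
after 7 — deliver 2→4: ·
after 8 — deliver 4→2: n2:prim/v2/[-]
after 9 — deliver 2→1: ·
after 10 — deliver 1→2: ·
after 11 — deliver 2→3: ·
after 12 — deliver 3→2: ·
after 13 — timeout(0): n0:back/v1/[-]
after 14 — deliver 0→4: ·
after 15 — deliver 3→1: n1:prim/v1/[-]
after 16 — deliver 1→3: ·
after 17 — propose(1,'z'): ·
after 18 — deliver 1→0: n0:back/v1/[z]
after 19 — deliver 0→1: ·
after 20 — deliver 1→2: ·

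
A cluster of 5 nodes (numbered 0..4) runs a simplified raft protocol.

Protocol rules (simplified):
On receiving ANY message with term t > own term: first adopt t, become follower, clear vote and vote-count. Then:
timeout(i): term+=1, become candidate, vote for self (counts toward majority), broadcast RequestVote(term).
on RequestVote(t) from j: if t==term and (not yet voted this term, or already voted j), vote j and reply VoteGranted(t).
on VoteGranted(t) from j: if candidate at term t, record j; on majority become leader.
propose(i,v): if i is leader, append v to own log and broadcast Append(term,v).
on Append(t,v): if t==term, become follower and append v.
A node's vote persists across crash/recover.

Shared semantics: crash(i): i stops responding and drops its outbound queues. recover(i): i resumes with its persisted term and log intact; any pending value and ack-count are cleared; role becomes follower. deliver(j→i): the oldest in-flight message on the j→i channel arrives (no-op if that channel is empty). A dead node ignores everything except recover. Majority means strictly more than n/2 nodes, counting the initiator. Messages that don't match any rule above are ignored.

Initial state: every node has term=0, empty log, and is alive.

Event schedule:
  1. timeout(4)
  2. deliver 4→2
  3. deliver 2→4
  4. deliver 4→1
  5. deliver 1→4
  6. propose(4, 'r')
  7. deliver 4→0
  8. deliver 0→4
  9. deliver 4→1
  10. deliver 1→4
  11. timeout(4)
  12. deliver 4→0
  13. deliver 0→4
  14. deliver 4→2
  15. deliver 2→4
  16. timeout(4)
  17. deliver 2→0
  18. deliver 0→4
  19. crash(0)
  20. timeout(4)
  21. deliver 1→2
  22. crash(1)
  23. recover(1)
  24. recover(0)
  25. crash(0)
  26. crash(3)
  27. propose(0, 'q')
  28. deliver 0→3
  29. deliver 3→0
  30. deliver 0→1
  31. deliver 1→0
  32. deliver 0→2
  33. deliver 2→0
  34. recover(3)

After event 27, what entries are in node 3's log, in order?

empty

1. timeout(4):  <4:cand t1 ->
2. deliver 4→2:  <2:foll t1 ->
3. deliver 2→4:  nop
4. deliver 4→1:  <1:foll t1 ->
5. deliver 1→4:  <4:lead t1 ->
6. propose(4,'r'):  <4:lead t1 r>
7. deliver 4→0:  <0:foll t1 ->
8. deliver 0→4:  nop
9. deliver 4→1:  <1:foll t1 r>
10. deliver 1→4:  nop
11. timeout(4):  <4:cand t2 r>
12. deliver 4→0:  <0:foll t1 r>
13. deliver 0→4:  nop
14. deliver 4→2:  <2:foll t1 r>
15. deliver 2→4:  nop
16. timeout(4):  <4:cand t3 r>
17. deliver 2→0:  nop
18. deliver 0→4:  nop
19. crash(0):  <0:✗foll t1 r>
20. timeout(4):  <4:cand t4 r>
21. deliver 1→2:  nop
22. crash(1):  <1:✗foll t1 r>
23. recover(1):  <1:foll t1 r>
24. recover(0):  <0:foll t1 r>
25. crash(0):  <0:✗foll t1 r>
26. crash(3):  <3:✗foll t0 ->
27. propose(0,'q'):  nop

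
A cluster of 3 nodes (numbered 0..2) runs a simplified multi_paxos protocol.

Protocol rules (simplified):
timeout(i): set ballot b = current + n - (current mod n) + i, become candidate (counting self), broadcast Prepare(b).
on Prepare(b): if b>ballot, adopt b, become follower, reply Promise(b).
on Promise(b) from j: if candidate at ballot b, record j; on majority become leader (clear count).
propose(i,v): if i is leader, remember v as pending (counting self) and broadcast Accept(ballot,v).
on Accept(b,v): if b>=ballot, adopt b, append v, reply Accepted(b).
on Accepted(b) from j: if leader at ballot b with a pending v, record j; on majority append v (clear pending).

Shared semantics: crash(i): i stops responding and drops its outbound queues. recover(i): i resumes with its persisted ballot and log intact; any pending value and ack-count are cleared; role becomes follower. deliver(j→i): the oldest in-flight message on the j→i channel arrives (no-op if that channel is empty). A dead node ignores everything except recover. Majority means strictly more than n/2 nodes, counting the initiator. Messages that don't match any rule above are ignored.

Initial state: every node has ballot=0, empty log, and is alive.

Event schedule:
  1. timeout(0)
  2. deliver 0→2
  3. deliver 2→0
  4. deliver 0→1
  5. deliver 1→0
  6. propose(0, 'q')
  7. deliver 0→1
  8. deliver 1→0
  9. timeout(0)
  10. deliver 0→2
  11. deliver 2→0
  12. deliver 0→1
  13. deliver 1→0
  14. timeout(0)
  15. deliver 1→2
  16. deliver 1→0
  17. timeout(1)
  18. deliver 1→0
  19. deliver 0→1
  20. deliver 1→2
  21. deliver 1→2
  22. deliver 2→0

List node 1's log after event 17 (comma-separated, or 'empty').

q

e1 timeout(0): 0[cand,b=3,-]
e2 deliver 0→2: 2[foll,b=3,-]
e3 deliver 2→0: 0[lead,b=3,-]
e4 deliver 0→1: 1[foll,b=3,-]
e5 deliver 1→0: ·
e6 propose(0,'q'): ·
e7 deliver 0→1: 1[foll,b=3,q]
e8 deliver 1→0: 0[lead,b=3,q]
e9 timeout(0): 0[cand,b=6,q]
e10 deliver 0→2: 2[foll,b=3,q]
e11 deliver 2→0: ·
e12 deliver 0→1: 1[foll,b=6,q]
e13 deliver 1→0: 0[lead,b=6,q]
e14 timeout(0): 0[cand,b=9,q]
e15 deliver 1→2: ·
e16 deliver 1→0: ·
e17 timeout(1): 1[cand,b=10,q]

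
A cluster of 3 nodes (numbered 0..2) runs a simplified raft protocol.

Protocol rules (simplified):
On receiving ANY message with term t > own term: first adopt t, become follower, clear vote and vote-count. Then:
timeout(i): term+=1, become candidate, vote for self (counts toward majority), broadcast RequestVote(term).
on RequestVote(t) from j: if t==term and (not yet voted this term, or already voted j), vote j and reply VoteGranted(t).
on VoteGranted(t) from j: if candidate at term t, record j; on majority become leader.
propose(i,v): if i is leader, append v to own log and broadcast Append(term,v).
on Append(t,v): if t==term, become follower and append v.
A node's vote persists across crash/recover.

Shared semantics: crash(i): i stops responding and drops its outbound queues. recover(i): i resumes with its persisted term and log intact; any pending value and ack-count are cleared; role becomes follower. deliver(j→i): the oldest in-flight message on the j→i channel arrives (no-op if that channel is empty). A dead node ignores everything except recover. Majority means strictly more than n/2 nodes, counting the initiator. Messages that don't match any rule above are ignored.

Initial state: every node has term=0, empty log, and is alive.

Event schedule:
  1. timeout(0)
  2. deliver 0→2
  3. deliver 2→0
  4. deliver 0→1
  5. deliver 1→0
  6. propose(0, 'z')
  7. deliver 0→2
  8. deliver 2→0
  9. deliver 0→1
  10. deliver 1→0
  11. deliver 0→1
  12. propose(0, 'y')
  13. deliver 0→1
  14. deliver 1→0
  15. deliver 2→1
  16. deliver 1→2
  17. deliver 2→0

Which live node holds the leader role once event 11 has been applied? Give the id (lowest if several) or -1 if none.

after 1 — timeout(0): n0:cand/t1/[-]
after 2 — deliver 0→2: n2:foll/t1/[-]
after 3 — deliver 2→0: n0:lead/t1/[-]
after 4 — deliver 0→1: n1:foll/t1/[-]
after 5 — deliver 1→0: ·
after 6 — propose(0,'z'): n0:lead/t1/[z]
after 7 — deliver 0→2: n2:foll/t1/[z]
after 8 — deliver 2→0: ·
after 9 — deliver 0→1: n1:foll/t1/[z]
after 10 — deliver 1→0: ·
after 11 — deliver 0→1: ·

0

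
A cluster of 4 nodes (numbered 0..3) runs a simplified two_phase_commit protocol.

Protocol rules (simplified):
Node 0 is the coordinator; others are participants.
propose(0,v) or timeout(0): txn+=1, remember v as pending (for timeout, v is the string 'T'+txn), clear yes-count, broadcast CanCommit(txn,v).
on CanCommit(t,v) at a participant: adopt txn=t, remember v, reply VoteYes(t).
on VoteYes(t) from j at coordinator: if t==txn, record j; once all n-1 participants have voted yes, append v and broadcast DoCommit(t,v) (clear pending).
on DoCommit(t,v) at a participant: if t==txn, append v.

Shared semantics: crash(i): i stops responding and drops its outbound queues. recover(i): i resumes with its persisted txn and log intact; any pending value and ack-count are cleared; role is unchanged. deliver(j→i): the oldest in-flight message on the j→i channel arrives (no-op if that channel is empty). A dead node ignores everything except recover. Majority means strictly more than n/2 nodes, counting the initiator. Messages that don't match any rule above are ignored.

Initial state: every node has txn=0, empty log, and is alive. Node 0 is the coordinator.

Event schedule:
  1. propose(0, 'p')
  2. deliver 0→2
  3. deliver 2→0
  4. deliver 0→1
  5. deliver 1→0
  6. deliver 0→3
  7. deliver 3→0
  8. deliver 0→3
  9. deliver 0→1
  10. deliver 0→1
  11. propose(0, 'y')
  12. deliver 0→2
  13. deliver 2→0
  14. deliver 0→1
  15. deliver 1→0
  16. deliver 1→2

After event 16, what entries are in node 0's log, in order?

after 1 — propose(0,'p'): n0:coor/t1/[-]
after 2 — deliver 0→2: n2:part/t1/[-]
after 3 — deliver 2→0: ·
after 4 — deliver 0→1: n1:part/t1/[-]
after 5 — deliver 1→0: ·
after 6 — deliver 0→3: n3:part/t1/[-]
after 7 — deliver 3→0: n0:coor/t1/[p]
after 8 — deliver 0→3: n3:part/t1/[p]
after 9 — deliver 0→1: n1:part/t1/[p]
after 10 — deliver 0→1: ·
after 11 — propose(0,'y'): n0:coor/t2/[p]
after 12 — deliver 0→2: n2:part/t1/[p]
after 13 — deliver 2→0: ·
after 14 — deliver 0→1: n1:part/t2/[p]
after 15 — deliver 1→0: ·
after 16 — deliver 1→2: ·

p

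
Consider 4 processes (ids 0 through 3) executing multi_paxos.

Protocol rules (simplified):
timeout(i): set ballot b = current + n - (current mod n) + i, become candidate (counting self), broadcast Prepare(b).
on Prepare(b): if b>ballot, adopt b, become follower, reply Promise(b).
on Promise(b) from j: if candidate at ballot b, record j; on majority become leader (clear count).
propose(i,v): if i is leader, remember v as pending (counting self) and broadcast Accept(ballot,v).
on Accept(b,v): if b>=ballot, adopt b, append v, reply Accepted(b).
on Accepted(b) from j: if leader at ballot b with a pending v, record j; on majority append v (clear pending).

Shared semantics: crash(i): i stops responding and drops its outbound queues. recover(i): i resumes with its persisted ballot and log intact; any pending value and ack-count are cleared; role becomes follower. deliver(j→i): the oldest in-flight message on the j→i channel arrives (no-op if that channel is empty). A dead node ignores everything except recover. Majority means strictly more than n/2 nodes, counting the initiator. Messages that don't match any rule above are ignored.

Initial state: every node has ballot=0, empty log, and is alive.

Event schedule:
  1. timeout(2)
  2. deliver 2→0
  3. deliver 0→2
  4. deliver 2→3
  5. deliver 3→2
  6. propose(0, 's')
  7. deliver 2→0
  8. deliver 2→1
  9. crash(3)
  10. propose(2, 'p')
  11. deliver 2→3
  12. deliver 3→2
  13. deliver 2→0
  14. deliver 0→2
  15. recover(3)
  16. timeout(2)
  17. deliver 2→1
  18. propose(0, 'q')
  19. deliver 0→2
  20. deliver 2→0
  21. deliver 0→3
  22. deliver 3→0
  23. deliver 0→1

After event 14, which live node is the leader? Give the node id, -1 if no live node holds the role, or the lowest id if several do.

2

[1] timeout(2) → N2(cand b6 [-])
[2] deliver 2→0 → N0(foll b6 [-])
[3] deliver 0→2 → ∅
[4] deliver 2→3 → N3(foll b6 [-])
[5] deliver 3→2 → N2(lead b6 [-])
[6] propose(0,'s') → ∅
[7] deliver 2→0 → ∅
[8] deliver 2→1 → N1(foll b6 [-])
[9] crash(3) → N3(✗foll b6 [-])
[10] propose(2,'p') → ∅
[11] deliver 2→3 → ∅
[12] deliver 3→2 → ∅
[13] deliver 2→0 → N0(foll b6 [p])
[14] deliver 0→2 → ∅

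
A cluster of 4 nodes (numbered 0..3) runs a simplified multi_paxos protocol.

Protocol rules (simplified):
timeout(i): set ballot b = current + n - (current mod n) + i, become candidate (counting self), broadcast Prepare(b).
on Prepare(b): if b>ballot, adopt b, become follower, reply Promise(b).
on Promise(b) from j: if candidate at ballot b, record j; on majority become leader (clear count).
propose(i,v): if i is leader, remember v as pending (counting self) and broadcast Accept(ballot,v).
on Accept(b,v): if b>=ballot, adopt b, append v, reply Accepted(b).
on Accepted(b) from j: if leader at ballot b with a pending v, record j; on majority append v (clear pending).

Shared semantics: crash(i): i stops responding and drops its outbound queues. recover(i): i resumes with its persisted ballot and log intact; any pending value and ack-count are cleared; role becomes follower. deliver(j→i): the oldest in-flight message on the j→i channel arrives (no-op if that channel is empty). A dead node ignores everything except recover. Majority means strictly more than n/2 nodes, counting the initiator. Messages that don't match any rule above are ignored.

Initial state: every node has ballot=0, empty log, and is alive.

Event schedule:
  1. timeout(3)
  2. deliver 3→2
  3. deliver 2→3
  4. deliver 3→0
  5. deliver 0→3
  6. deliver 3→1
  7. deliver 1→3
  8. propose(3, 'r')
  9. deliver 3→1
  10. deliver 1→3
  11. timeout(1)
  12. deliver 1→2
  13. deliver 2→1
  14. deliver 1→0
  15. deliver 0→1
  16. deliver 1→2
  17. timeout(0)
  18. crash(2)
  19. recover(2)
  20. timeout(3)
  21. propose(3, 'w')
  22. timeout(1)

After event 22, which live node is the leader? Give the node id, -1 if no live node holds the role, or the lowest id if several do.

[1] timeout(3) → N3(cand b7 [-])
[2] deliver 3→2 → N2(foll b7 [-])
[3] deliver 2→3 → ∅
[4] deliver 3→0 → N0(foll b7 [-])
[5] deliver 0→3 → N3(lead b7 [-])
[6] deliver 3→1 → N1(foll b7 [-])
[7] deliver 1→3 → ∅
[8] propose(3,'r') → ∅
[9] deliver 3→1 → N1(foll b7 [r])
[10] deliver 1→3 → ∅
[11] timeout(1) → N1(cand b9 [r])
[12] deliver 1→2 → N2(foll b9 [-])
[13] deliver 2→1 → ∅
[14] deliver 1→0 → N0(foll b9 [-])
[15] deliver 0→1 → N1(lead b9 [r])
[16] deliver 1→2 → ∅
[17] timeout(0) → N0(cand b12 [-])
[18] crash(2) → N2(✗foll b9 [-])
[19] recover(2) → N2(foll b9 [-])
[20] timeout(3) → N3(cand b11 [-])
[21] propose(3,'w') → ∅
[22] timeout(1) → N1(cand b13 [r])

-1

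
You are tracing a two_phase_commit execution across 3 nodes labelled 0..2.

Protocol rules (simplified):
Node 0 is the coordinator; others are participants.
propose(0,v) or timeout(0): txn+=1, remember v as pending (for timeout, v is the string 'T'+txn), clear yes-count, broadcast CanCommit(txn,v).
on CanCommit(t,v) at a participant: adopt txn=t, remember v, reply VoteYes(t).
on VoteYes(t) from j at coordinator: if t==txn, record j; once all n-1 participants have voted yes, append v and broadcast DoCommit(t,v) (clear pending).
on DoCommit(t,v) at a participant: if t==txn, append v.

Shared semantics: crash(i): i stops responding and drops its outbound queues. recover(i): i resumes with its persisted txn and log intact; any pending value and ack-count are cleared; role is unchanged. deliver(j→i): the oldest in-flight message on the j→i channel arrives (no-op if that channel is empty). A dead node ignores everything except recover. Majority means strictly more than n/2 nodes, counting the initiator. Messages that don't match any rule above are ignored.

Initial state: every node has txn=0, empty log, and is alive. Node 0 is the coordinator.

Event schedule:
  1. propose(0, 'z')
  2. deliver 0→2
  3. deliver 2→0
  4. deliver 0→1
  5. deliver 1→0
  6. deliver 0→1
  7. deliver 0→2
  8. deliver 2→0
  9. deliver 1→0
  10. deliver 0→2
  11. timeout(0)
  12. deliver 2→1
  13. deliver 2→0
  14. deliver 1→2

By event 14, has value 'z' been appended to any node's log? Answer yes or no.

yes

after 1 — propose(0,'z'): n0:coor/t1/[-]
after 2 — deliver 0→2: n2:part/t1/[-]
after 3 — deliver 2→0: ·
after 4 — deliver 0→1: n1:part/t1/[-]
after 5 — deliver 1→0: n0:coor/t1/[z]
after 6 — deliver 0→1: n1:part/t1/[z]
after 7 — deliver 0→2: n2:part/t1/[z]
after 8 — deliver 2→0: ·
after 9 — deliver 1→0: ·
after 10 — deliver 0→2: ·
after 11 — timeout(0): n0:coor/t2/[z]
after 12 — deliver 2→1: ·
after 13 — deliver 2→0: ·
after 14 — deliver 1→2: ·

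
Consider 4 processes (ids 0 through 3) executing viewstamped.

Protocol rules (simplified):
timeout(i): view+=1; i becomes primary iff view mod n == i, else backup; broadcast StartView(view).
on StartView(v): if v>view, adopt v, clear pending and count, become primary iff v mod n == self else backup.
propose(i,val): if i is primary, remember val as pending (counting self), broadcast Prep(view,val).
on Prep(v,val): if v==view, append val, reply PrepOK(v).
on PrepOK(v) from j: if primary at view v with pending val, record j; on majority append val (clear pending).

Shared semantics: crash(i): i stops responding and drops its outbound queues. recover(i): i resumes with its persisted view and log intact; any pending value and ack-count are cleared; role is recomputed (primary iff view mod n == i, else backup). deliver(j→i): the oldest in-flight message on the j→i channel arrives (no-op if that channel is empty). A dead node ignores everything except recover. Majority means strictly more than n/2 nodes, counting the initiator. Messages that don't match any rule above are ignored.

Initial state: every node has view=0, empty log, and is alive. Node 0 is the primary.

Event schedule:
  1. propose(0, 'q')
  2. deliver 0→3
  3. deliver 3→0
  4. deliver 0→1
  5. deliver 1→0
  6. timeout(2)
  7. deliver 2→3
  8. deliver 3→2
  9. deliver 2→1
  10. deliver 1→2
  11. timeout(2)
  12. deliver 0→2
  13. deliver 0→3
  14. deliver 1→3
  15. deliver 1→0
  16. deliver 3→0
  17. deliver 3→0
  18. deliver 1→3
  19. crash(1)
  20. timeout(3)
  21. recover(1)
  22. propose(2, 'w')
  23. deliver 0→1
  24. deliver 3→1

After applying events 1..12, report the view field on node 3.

1

step 1 propose(0,'q'): —
step 2 deliver 0→3: 3={back,v=0,log=q}
step 3 deliver 3→0: —
step 4 deliver 0→1: 1={back,v=0,log=q}
step 5 deliver 1→0: 0={prim,v=0,log=q}
step 6 timeout(2): 2={back,v=1,log=-}
step 7 deliver 2→3: 3={back,v=1,log=q}
step 8 deliver 3→2: —
step 9 deliver 2→1: 1={prim,v=1,log=q}
step 10 deliver 1→2: —
step 11 timeout(2): 2={prim,v=2,log=-}
step 12 deliver 0→2: —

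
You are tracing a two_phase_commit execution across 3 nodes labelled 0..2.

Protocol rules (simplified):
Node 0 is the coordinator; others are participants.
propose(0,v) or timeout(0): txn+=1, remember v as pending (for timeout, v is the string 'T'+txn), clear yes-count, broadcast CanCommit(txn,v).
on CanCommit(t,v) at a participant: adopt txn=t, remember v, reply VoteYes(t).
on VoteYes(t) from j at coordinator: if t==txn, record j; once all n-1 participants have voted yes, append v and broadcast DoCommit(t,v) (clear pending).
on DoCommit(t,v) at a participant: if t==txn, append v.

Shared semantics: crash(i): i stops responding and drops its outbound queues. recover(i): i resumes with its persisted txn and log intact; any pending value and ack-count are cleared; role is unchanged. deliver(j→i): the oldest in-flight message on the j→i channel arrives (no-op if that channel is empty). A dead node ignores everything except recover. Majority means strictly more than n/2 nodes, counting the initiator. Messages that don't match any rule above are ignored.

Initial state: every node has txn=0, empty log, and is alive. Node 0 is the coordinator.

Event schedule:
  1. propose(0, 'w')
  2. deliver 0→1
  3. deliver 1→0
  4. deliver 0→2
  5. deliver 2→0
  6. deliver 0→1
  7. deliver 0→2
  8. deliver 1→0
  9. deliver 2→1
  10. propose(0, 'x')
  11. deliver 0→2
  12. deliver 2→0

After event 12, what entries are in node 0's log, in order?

w

[1] propose(0,'w') → N0(coor t1 [-])
[2] deliver 0→1 → N1(part t1 [-])
[3] deliver 1→0 → ∅
[4] deliver 0→2 → N2(part t1 [-])
[5] deliver 2→0 → N0(coor t1 [w])
[6] deliver 0→1 → N1(part t1 [w])
[7] deliver 0→2 → N2(part t1 [w])
[8] deliver 1→0 → ∅
[9] deliver 2→1 → ∅
[10] propose(0,'x') → N0(coor t2 [w])
[11] deliver 0→2 → N2(part t2 [w])
[12] deliver 2→0 → ∅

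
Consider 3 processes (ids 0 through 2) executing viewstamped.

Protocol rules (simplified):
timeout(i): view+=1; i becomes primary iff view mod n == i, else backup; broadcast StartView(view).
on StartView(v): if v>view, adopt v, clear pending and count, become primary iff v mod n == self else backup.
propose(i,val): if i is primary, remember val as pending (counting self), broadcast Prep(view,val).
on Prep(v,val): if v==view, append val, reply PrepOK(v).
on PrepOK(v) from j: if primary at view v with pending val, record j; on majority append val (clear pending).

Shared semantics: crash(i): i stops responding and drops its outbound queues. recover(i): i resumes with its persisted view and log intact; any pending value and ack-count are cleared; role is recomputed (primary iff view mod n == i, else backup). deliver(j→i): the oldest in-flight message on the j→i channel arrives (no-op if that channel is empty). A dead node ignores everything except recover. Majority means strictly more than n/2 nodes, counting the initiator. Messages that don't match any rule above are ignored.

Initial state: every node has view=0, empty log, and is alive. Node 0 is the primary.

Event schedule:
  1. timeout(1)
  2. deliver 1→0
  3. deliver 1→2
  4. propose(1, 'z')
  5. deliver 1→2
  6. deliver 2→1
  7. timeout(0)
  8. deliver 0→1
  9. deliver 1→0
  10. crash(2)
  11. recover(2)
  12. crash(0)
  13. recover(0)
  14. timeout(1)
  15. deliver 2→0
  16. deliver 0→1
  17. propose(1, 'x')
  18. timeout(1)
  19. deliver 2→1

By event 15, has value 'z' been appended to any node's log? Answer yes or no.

after 1 — timeout(1): n1:prim/v1/[-]
after 2 — deliver 1→0: n0:back/v1/[-]
after 3 — deliver 1→2: n2:back/v1/[-]
after 4 — propose(1,'z'): ·
after 5 — deliver 1→2: n2:back/v1/[z]
after 6 — deliver 2→1: n1:prim/v1/[z]
after 7 — timeout(0): n0:back/v2/[-]
after 8 — deliver 0→1: n1:back/v2/[z]
after 9 — deliver 1→0: ·
after 10 — crash(2): n2:✗back/v1/[z]
after 11 — recover(2): n2:back/v1/[z]
after 12 — crash(0): n0:✗back/v2/[-]
after 13 — recover(0): n0:back/v2/[-]
after 14 — timeout(1): n1:back/v3/[z]
after 15 — deliver 2→0: ·

yes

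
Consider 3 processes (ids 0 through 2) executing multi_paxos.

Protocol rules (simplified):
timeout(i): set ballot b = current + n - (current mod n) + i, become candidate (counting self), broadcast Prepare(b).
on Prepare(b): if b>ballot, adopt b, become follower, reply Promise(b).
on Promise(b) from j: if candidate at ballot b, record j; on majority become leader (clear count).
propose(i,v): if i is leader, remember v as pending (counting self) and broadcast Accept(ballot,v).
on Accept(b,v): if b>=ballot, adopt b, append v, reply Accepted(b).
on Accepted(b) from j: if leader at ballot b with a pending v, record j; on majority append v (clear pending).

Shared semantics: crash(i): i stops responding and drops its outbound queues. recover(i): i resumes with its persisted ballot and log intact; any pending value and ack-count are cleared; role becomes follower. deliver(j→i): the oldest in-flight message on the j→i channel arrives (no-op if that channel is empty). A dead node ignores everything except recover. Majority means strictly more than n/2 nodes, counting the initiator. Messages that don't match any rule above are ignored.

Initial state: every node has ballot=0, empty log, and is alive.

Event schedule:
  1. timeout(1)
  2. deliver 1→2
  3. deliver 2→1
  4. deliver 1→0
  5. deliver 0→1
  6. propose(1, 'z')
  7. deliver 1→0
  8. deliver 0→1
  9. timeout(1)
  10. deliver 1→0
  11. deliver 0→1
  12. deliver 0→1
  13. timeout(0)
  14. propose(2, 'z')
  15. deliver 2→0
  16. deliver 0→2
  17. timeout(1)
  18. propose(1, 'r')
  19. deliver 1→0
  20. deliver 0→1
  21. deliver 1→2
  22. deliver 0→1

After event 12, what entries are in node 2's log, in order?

empty

after 1 — timeout(1): n1:cand/b4/[-]
after 2 — deliver 1→2: n2:foll/b4/[-]
after 3 — deliver 2→1: n1:lead/b4/[-]
after 4 — deliver 1→0: n0:foll/b4/[-]
after 5 — deliver 0→1: ·
after 6 — propose(1,'z'): ·
after 7 — deliver 1→0: n0:foll/b4/[z]
after 8 — deliver 0→1: n1:lead/b4/[z]
after 9 — timeout(1): n1:cand/b7/[z]
after 10 — deliver 1→0: n0:foll/b7/[z]
after 11 — deliver 0→1: n1:lead/b7/[z]
after 12 — deliver 0→1: ·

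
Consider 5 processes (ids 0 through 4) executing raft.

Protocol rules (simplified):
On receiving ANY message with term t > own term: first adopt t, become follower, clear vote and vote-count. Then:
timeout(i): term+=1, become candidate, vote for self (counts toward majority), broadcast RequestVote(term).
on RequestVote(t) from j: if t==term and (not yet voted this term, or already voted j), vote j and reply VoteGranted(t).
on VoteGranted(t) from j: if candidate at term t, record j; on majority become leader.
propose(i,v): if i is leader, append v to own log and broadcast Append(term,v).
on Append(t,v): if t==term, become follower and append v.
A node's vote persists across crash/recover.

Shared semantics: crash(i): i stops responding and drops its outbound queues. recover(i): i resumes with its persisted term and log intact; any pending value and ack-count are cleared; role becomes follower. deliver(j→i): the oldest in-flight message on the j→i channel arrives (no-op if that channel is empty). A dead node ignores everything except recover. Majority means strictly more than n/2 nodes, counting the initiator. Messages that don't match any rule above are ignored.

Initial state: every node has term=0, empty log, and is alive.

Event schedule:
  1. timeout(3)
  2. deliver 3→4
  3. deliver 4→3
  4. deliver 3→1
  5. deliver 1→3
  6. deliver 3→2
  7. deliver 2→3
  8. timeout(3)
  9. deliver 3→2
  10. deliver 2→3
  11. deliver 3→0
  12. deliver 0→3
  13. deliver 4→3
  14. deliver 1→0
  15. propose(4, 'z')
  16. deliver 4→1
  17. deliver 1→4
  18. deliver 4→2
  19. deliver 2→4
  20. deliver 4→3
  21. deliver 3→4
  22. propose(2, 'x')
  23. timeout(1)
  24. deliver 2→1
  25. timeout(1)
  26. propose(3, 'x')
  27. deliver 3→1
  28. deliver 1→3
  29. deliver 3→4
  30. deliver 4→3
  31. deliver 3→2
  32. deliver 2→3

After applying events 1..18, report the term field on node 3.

2

after 1 — timeout(3): n3:cand/t1/[-]
after 2 — deliver 3→4: n4:foll/t1/[-]
after 3 — deliver 4→3: ·
after 4 — deliver 3→1: n1:foll/t1/[-]
after 5 — deliver 1→3: n3:lead/t1/[-]
after 6 — deliver 3→2: n2:foll/t1/[-]
after 7 — deliver 2→3: ·
after 8 — timeout(3): n3:cand/t2/[-]
after 9 — deliver 3→2: n2:foll/t2/[-]
after 10 — deliver 2→3: ·
after 11 — deliver 3→0: n0:foll/t1/[-]
after 12 — deliver 0→3: ·
after 13 — deliver 4→3: ·
after 14 — deliver 1→0: ·
after 15 — propose(4,'z'): ·
after 16 — deliver 4→1: ·
after 17 — deliver 1→4: ·
after 18 — deliver 4→2: ·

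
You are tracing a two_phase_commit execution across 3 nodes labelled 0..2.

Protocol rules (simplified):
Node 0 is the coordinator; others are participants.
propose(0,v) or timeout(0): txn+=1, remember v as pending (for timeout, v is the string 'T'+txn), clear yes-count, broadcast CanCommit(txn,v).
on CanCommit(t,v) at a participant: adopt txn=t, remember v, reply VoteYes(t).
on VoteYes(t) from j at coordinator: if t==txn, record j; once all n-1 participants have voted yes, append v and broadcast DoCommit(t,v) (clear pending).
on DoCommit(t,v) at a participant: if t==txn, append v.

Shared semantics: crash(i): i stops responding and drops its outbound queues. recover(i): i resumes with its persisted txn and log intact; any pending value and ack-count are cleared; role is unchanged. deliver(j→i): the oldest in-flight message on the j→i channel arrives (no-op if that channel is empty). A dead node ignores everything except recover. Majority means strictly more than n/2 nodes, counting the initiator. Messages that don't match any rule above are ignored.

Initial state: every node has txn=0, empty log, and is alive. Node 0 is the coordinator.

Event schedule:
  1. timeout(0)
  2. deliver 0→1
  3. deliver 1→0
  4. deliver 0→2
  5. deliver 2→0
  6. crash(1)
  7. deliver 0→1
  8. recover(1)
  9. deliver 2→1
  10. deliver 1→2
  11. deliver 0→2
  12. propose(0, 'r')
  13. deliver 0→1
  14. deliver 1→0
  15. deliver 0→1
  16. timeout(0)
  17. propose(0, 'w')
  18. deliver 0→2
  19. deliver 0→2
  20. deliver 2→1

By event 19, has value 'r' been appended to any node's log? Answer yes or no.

1. timeout(0):  <0:coor t1 ->
2. deliver 0→1:  <1:part t1 ->
3. deliver 1→0:  nop
4. deliver 0→2:  <2:part t1 ->
5. deliver 2→0:  <0:coor t1 T1>
6. crash(1):  <1:✗part t1 ->
7. deliver 0→1:  nop
8. recover(1):  <1:part t1 ->
9. deliver 2→1:  nop
10. deliver 1→2:  nop
11. deliver 0→2:  <2:part t1 T1>
12. propose(0,'r'):  <0:coor t2 T1>
13. deliver 0→1:  <1:part t1 T1>
14. deliver 1→0:  nop
15. deliver 0→1:  <1:part t2 T1>
16. timeout(0):  <0:coor t3 T1>
17. propose(0,'w'):  <0:coor t4 T1>
18. deliver 0→2:  <2:part t2 T1>
19. deliver 0→2:  <2:part t3 T1>

no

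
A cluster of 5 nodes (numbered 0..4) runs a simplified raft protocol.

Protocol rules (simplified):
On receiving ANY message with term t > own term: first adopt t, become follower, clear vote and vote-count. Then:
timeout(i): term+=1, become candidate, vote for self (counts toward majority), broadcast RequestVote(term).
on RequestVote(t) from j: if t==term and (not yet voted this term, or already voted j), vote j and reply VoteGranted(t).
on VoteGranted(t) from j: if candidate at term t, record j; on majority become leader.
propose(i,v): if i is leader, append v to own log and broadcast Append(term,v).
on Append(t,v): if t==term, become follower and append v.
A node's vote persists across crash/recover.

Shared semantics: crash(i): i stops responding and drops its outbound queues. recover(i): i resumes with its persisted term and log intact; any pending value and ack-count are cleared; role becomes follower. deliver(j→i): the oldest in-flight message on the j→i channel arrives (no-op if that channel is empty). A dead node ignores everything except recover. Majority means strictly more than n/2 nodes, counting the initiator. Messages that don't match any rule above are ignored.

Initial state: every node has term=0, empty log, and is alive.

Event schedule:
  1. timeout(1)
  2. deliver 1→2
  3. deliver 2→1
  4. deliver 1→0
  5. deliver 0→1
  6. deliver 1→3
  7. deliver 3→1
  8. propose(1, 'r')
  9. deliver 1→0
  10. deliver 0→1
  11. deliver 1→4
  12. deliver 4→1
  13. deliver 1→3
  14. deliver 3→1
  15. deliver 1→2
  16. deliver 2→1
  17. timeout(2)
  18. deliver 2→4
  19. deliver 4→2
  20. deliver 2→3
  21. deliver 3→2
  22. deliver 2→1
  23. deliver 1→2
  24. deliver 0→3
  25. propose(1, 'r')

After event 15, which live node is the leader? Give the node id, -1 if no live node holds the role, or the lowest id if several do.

step 1 timeout(1): 1={cand,t=1,log=-}
step 2 deliver 1→2: 2={foll,t=1,log=-}
step 3 deliver 2→1: —
step 4 deliver 1→0: 0={foll,t=1,log=-}
step 5 deliver 0→1: 1={lead,t=1,log=-}
step 6 deliver 1→3: 3={foll,t=1,log=-}
step 7 deliver 3→1: —
step 8 propose(1,'r'): 1={lead,t=1,log=r}
step 9 deliver 1→0: 0={foll,t=1,log=r}
step 10 deliver 0→1: —
step 11 deliver 1→4: 4={foll,t=1,log=-}
step 12 deliver 4→1: —
step 13 deliver 1→3: 3={foll,t=1,log=r}
step 14 deliver 3→1: —
step 15 deliver 1→2: 2={foll,t=1,log=r}

1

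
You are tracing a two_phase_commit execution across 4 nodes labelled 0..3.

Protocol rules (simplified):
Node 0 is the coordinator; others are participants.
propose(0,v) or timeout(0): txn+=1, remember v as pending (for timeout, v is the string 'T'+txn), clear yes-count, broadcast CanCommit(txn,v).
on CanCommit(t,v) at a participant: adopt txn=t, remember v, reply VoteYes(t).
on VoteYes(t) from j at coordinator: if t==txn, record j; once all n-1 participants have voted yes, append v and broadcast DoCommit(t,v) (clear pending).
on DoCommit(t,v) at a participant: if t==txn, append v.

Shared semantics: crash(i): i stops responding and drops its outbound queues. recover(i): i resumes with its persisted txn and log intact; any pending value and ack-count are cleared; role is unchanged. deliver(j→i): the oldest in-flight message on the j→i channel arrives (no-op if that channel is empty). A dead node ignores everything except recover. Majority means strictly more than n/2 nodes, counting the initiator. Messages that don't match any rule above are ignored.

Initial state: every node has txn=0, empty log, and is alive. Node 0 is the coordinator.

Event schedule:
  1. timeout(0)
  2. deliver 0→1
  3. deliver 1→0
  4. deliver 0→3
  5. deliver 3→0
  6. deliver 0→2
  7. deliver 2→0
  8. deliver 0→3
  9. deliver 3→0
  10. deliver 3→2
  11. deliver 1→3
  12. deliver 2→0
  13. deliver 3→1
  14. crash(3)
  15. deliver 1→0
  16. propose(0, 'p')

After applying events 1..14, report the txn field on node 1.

step 1 timeout(0): 0={coor,t=1,log=-}
step 2 deliver 0→1: 1={part,t=1,log=-}
step 3 deliver 1→0: —
step 4 deliver 0→3: 3={part,t=1,log=-}
step 5 deliver 3→0: —
step 6 deliver 0→2: 2={part,t=1,log=-}
step 7 deliver 2→0: 0={coor,t=1,log=T1}
step 8 deliver 0→3: 3={part,t=1,log=T1}
step 9 deliver 3→0: —
step 10 deliver 3→2: —
step 11 deliver 1→3: —
step 12 deliver 2→0: —
step 13 deliver 3→1: —
step 14 crash(3): 3={✗part,t=1,log=T1}

1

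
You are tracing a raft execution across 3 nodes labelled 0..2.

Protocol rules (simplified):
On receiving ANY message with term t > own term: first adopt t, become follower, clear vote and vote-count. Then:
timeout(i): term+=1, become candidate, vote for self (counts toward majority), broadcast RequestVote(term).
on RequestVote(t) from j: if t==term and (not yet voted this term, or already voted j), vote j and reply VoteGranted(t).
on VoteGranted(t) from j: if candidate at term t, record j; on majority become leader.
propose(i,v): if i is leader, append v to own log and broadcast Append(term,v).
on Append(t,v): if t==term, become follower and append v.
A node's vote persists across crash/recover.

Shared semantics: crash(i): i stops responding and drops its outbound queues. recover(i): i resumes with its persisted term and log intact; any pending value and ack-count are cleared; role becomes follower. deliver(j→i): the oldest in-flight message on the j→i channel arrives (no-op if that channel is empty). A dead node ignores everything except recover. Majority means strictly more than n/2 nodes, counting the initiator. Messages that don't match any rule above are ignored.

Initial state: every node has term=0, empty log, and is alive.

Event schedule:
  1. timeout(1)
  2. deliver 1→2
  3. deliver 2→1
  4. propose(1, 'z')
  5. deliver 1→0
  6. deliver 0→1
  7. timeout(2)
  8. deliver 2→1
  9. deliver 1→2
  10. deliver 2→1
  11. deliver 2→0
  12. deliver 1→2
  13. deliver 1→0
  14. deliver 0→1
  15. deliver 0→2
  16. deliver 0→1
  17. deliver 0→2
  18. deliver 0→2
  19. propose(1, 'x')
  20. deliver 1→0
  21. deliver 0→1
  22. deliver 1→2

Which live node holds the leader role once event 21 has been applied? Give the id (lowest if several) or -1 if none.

2

1. timeout(1):  <1:cand t1 ->
2. deliver 1→2:  <2:foll t1 ->
3. deliver 2→1:  <1:lead t1 ->
4. propose(1,'z'):  <1:lead t1 z>
5. deliver 1→0:  <0:foll t1 ->
6. deliver 0→1:  nop
7. timeout(2):  <2:cand t2 ->
8. deliver 2→1:  <1:foll t2 z>
9. deliver 1→2:  nop
10. deliver 2→1:  nop
11. deliver 2→0:  <0:foll t2 ->
12. deliver 1→2:  <2:lead t2 ->
13. deliver 1→0:  nop
14. deliver 0→1:  nop
15. deliver 0→2:  nop
16. deliver 0→1:  nop
17. deliver 0→2:  nop
18. deliver 0→2:  nop
19. propose(1,'x'):  nop
20. deliver 1→0:  nop
21. deliver 0→1:  nop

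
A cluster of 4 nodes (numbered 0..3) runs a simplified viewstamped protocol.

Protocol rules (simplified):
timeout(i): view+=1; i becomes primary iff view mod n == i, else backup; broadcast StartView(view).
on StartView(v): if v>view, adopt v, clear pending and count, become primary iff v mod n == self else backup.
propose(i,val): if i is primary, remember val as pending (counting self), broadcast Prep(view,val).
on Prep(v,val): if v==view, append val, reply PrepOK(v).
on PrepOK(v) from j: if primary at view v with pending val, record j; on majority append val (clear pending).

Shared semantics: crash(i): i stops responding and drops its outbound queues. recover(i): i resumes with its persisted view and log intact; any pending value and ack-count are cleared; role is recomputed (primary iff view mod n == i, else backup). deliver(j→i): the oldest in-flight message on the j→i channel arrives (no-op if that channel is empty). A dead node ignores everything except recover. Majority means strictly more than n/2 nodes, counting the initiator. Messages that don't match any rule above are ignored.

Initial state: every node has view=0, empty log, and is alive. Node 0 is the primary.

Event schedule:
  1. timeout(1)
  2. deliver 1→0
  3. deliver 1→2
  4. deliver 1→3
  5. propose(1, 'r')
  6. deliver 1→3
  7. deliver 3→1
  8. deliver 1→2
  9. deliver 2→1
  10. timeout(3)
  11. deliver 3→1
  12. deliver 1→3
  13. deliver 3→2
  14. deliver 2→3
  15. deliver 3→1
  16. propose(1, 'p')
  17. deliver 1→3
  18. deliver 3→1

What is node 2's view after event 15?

after 1 — timeout(1): n1:prim/v1/[-]
after 2 — deliver 1→0: n0:back/v1/[-]
after 3 — deliver 1→2: n2:back/v1/[-]
after 4 — deliver 1→3: n3:back/v1/[-]
after 5 — propose(1,'r'): ·
after 6 — deliver 1→3: n3:back/v1/[r]
after 7 — deliver 3→1: ·
after 8 — deliver 1→2: n2:back/v1/[r]
after 9 — deliver 2→1: n1:prim/v1/[r]
after 10 — timeout(3): n3:back/v2/[r]
after 11 — deliver 3→1: n1:back/v2/[r]
after 12 — deliver 1→3: ·
after 13 — deliver 3→2: n2:prim/v2/[r]
after 14 — deliver 2→3: ·
after 15 — deliver 3→1: ·

2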